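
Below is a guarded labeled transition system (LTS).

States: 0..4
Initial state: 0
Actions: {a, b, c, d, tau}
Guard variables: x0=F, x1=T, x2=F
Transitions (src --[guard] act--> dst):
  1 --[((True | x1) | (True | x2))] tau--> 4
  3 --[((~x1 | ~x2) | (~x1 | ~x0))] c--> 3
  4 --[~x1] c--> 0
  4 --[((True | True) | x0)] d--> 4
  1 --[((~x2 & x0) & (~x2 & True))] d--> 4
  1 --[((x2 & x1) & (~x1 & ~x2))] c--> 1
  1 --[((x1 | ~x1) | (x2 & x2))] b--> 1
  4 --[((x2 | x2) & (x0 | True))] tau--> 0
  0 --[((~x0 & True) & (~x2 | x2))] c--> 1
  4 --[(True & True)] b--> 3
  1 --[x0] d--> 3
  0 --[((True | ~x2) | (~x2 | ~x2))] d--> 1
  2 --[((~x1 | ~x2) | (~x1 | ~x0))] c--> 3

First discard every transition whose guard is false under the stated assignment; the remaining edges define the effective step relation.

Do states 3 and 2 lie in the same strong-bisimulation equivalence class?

Refine partition for ~:
  P[0] = {{0,1,2,3,4}}
  P[1] = {{0},{1},{2,3},{4}}
stable after 2 split(s): 4 block(s)
[3]={2,3}  [2]={2,3}

Answer: BISIMILAR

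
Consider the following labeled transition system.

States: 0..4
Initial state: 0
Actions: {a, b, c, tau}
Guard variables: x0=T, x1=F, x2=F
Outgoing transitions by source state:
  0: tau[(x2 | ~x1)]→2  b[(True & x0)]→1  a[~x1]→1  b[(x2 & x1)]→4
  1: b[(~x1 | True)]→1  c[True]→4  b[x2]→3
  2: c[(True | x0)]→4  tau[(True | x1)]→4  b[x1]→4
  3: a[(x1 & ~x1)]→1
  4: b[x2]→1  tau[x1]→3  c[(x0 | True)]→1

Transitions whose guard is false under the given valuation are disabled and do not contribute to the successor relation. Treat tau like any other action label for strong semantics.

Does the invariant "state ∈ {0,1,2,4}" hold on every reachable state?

Safe = {0,1,2,4}
Reach set: {0,1,2,4}
  0: ok
  1: ok
  2: ok
  4: ok

Answer: INVARIANT HOLDS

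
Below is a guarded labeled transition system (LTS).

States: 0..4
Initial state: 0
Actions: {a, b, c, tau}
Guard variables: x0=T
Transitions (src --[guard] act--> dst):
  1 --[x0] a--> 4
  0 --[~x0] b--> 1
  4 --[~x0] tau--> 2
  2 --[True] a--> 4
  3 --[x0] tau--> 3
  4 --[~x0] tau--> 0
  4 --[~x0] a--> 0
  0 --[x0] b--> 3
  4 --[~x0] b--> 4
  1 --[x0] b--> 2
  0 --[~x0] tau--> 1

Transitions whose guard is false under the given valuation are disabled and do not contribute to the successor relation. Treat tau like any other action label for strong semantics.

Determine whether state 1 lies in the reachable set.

Answer: UNREACHABLE

Working:
After dropping false guards: 5 live edges.
depth 0: {0}
depth 1: {3}  cumulative {0,3}
R = {0,3}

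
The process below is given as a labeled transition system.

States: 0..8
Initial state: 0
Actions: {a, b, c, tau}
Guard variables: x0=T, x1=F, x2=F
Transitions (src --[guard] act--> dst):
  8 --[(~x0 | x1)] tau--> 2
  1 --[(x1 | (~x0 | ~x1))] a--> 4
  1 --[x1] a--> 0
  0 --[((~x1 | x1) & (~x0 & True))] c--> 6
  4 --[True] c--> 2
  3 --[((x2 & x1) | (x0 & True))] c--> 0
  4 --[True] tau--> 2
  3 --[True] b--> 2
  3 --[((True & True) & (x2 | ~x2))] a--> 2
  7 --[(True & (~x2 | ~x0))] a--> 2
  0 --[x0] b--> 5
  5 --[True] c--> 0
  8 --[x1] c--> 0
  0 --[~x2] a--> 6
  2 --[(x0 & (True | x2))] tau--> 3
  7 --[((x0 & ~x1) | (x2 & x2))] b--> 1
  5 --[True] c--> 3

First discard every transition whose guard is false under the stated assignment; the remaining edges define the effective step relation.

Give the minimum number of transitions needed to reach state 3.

Answer: 2

Analysis:
Layered search for 3:
  L0 = {0}
  L1 = {5,6}
  L2 = {3}
3 enters at depth 2; path b·c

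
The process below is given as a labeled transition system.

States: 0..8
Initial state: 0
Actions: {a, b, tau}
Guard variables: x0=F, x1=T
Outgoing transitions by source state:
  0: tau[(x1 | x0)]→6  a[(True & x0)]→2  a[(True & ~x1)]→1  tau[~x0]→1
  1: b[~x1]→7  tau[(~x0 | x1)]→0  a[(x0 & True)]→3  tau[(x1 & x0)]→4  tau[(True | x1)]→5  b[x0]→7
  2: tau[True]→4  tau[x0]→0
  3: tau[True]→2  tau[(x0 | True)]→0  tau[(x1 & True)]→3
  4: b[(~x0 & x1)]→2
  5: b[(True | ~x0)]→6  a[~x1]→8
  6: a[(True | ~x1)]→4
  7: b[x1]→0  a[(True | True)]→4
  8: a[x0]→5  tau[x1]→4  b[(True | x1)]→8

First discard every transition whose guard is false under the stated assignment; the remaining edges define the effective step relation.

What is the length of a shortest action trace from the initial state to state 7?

Answer: UNREACHABLE

Analysis:
Breadth-first toward 7:
  L0 = {0}
  L1 = {1,6}
  L2 = {4,5}
  L3 = {2}
7 never appears.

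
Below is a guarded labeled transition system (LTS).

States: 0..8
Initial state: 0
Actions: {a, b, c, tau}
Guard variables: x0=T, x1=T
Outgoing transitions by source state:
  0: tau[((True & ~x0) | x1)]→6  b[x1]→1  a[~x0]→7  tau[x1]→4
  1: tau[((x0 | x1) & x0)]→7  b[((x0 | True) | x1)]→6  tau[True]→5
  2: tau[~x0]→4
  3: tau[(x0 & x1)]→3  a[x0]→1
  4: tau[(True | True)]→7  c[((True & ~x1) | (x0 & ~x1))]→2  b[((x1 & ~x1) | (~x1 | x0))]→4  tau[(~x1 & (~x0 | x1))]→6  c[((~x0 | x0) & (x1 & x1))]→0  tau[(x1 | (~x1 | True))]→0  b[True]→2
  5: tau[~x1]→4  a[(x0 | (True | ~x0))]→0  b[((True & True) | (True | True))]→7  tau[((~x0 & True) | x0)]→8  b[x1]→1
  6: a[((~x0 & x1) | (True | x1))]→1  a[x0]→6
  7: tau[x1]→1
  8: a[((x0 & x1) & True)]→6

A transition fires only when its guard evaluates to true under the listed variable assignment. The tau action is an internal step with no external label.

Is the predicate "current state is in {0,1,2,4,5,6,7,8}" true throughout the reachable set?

Allowed set {0,1,2,4,5,6,7,8}
R = {0,1,2,4,5,6,7,8}
  0: ok
  1: ok
  2: ok
  4: ok
  5: ok
  6: ok
  7: ok
  8: ok

Answer: INVARIANT HOLDS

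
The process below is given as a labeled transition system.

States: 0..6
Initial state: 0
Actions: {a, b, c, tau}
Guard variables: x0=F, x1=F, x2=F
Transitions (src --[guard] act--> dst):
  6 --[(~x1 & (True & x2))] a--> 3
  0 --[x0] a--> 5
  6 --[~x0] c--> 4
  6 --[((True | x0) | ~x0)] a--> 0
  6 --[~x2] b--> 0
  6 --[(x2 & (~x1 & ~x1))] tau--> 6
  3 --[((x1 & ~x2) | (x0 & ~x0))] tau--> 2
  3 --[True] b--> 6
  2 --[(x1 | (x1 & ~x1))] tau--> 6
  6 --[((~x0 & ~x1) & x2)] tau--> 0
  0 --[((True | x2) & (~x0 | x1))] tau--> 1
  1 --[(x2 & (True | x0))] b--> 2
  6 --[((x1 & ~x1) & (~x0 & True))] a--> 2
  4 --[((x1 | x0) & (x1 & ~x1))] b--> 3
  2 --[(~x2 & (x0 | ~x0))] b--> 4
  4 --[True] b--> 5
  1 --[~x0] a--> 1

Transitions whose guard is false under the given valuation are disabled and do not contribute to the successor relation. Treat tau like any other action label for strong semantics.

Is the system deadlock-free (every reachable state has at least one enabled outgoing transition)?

Reach set: {0,1}
  0: tau→1  [1 out]
  1: a→1  [1 out]

Answer: DEADLOCK-FREE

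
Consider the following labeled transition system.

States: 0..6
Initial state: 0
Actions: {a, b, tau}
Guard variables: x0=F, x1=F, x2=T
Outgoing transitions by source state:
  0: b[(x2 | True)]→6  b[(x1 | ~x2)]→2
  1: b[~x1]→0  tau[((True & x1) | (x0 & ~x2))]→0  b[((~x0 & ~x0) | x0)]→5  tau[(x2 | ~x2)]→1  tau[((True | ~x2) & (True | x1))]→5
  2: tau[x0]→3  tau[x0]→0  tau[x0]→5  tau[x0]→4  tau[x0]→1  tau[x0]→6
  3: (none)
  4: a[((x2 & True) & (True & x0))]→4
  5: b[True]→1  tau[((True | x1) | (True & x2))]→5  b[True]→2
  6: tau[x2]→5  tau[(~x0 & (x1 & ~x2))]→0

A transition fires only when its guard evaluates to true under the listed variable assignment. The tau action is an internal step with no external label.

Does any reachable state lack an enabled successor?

Answer: DEADLOCK at state 2

Working:
Reachable = {0,1,2,5,6}
  0: b→6  [1 out]
  1: b→0  b→5  tau→1  tau→5  [4 out]
  2: ∅  [STUCK]
  5: b→1  b→2  tau→5  [3 out]
  6: tau→5  [1 out]
trace reaching 2: b·tau·b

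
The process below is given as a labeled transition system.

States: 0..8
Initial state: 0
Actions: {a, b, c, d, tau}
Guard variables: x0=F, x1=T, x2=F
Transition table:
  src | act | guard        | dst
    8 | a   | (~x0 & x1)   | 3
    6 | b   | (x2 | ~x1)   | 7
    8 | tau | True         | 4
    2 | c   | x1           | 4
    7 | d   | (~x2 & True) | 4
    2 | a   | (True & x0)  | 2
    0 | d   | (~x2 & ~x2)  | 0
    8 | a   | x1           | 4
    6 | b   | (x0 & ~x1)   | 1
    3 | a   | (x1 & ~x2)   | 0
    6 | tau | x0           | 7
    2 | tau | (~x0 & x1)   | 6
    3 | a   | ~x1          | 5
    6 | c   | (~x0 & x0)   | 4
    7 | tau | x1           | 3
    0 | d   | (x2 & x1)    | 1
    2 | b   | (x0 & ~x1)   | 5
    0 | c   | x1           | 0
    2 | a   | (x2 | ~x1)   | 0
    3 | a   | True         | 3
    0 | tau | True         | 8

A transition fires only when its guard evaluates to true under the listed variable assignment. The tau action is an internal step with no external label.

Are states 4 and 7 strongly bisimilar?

Answer: NOT BISIMILAR

Working:
Compute ~ classes (split until stable):
  P[0] = {{0,1,2,3,4,5,6,7,8}}
  P[1] = {{0},{1,4,5,6},{2},{3},{7},{8}}
stable after 2 split(s): 6 block(s)
class of 4: {1,4,5,6}; class of 7: {7}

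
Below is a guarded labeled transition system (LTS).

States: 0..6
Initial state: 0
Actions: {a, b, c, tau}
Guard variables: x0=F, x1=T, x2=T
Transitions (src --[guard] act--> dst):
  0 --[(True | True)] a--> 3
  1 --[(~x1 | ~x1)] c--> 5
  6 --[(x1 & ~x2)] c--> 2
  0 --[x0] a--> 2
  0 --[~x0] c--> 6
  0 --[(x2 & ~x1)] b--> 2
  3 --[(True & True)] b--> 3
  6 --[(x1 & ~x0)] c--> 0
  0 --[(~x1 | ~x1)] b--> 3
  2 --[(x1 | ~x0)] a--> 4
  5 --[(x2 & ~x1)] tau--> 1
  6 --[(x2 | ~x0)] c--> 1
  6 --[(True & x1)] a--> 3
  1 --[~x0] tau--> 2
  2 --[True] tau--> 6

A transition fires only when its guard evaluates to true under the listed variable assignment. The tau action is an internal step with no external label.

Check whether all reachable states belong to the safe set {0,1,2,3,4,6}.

Answer: INVARIANT HOLDS

Trace:
Inv-set: {0,1,2,3,4,6}
Reach set: {0,1,2,3,4,6}
  0: ok
  1: ok
  2: ok
  3: ok
  4: ok
  6: ok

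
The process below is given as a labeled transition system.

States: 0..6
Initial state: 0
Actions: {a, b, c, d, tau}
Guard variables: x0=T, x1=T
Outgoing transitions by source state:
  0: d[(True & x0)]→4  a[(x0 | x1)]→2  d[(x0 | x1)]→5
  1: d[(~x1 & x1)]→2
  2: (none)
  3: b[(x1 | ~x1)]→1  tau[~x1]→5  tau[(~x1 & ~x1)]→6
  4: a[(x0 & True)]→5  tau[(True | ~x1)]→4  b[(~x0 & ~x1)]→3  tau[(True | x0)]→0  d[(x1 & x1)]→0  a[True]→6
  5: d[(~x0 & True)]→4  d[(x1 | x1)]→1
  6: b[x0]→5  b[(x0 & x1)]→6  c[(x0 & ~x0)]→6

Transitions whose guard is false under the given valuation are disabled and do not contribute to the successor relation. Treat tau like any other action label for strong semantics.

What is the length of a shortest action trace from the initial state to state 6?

Layered search for 6:
  L0 = {0}
  L1 = {2,4,5}
  L2 = {1,6}
depth(6)=2, e.g. d·a

Answer: 2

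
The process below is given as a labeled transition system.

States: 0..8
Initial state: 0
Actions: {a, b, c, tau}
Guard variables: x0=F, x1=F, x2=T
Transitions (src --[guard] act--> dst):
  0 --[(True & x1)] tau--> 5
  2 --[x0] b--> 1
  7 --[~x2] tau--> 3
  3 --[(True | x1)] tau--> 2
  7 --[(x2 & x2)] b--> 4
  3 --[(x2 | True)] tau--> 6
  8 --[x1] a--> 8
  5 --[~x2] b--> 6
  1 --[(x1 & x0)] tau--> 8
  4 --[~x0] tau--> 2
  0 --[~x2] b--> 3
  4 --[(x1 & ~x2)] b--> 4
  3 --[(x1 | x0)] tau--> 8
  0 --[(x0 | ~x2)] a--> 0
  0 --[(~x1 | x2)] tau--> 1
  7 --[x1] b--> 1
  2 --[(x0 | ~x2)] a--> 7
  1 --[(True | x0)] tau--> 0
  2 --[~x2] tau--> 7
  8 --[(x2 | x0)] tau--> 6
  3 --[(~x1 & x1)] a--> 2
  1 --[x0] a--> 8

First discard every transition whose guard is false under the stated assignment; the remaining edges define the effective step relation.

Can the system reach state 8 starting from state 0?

Answer: UNREACHABLE

Analysis:
7 transition(s) survive guard evaluation.
L0 = {0}
L1 = {1}  now seen {0,1}
R = {0,1}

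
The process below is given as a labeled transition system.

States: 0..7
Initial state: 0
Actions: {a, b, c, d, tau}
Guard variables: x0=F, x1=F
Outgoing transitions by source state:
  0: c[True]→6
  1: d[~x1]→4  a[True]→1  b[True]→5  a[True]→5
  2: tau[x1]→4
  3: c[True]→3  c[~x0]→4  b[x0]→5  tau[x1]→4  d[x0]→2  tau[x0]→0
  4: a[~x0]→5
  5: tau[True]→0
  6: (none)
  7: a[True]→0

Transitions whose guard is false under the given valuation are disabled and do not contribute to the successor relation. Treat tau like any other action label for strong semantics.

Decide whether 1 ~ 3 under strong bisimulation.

Refine partition for ~:
  P[0] = {{0,1,2,3,4,5,6,7}}
  P[1] = {{0,3},{1},{2,6},{4,7},{5}}
  P[2] = {{0},{1},{2,6},{3},{4},{5},{7}}
stable after 3 split(s): 7 block(s)
class of 1: {1}; class of 3: {3}

Answer: NOT BISIMILAR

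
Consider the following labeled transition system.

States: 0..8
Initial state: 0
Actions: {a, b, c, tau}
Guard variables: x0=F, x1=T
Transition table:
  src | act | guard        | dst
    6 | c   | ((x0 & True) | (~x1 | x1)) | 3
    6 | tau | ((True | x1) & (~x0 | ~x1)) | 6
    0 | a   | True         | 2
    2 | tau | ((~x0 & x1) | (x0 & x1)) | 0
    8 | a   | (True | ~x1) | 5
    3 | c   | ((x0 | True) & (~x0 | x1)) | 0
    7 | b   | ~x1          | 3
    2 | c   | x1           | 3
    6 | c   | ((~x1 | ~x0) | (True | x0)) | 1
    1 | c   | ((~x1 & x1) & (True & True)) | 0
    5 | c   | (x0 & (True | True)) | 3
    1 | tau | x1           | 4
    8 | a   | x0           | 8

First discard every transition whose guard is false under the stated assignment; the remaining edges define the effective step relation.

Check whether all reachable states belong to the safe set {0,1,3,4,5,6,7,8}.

Answer: INVARIANT VIOLATED at state 2

Trace:
Safe = {0,1,3,4,5,6,7,8}
Reach set: {0,2,3}
  0: safe
  2: ✗ unsafe
  3: safe
witness against invariant: a → 2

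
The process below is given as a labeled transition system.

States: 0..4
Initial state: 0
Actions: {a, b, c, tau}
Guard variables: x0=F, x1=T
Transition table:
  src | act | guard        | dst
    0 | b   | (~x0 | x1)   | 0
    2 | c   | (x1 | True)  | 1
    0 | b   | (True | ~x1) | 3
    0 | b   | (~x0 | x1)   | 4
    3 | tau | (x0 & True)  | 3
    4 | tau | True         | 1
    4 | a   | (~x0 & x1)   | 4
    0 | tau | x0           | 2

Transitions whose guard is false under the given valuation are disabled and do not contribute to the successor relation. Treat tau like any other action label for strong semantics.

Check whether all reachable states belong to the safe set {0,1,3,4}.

Answer: INVARIANT HOLDS

Analysis:
Allowed set {0,1,3,4}
Reach set: {0,1,3,4}
  0: ✓
  1: ✓
  3: ✓
  4: ✓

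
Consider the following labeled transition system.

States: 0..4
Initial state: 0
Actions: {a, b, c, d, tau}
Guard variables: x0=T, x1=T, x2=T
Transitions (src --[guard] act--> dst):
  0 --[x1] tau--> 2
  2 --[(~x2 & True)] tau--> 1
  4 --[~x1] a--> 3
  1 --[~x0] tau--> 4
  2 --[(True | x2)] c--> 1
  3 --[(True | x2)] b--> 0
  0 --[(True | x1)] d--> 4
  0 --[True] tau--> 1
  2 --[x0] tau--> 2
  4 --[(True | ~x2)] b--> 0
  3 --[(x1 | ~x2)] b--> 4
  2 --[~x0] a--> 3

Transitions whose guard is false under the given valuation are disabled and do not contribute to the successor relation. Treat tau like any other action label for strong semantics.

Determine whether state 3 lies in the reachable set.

8 transition(s) survive guard evaluation.
L0 = {0}
L1 = {1,2,4}  cumulative {0,1,2,4}
Reachable = {0,1,2,4}

Answer: UNREACHABLE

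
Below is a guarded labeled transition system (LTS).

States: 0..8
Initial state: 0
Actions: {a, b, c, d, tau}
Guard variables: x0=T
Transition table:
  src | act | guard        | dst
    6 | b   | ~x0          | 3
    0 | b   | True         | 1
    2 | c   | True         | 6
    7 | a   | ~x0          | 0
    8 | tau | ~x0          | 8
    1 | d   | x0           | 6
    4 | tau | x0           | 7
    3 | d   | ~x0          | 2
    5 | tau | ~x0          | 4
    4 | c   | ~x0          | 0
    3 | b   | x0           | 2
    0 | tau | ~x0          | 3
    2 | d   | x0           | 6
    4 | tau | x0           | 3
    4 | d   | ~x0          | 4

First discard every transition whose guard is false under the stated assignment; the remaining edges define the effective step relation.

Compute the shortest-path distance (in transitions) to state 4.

Answer: UNREACHABLE

Working:
Breadth-first toward 4:
  depth 0: {0}
  depth 1: {1}
  depth 2: {6}
4 never appears.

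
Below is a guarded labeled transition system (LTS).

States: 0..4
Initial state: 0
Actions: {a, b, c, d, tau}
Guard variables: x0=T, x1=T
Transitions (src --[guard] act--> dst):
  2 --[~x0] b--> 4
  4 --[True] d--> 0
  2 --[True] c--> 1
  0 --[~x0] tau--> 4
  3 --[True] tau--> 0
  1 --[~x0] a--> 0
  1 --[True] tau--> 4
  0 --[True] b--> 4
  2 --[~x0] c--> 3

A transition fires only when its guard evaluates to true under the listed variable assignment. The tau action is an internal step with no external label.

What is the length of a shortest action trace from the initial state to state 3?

BFS to 3:
  depth 0: {0}
  depth 1: {4}
3 never appears.

Answer: UNREACHABLE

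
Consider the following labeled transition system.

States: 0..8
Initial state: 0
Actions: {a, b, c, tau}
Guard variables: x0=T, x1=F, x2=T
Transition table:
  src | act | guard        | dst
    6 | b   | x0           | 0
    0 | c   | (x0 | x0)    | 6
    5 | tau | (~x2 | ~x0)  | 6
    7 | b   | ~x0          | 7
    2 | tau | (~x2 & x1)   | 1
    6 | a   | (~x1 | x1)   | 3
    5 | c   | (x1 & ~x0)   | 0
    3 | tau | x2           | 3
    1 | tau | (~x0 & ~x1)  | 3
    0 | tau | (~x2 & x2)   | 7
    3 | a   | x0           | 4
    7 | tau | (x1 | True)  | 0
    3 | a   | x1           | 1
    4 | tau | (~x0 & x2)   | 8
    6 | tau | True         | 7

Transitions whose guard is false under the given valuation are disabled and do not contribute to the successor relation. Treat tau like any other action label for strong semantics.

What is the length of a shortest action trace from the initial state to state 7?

Answer: 2

Analysis:
BFS to 7:
  Layer 0: {0}
  Layer 1: {6}
  Layer 2: {3,7}
7 enters at depth 2; path c·tau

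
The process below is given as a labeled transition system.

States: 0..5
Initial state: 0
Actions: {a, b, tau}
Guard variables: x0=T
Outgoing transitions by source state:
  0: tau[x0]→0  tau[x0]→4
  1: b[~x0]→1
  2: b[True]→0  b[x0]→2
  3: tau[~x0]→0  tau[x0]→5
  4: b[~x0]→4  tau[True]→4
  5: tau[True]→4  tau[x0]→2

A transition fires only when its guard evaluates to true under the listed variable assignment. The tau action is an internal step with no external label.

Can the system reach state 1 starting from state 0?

Answer: UNREACHABLE

Working:
Guard filter leaves 8 enabled edge(s).
Layer 0: {0}
Layer 1: {4}  cumulative {0,4}
Reach set: {0,4}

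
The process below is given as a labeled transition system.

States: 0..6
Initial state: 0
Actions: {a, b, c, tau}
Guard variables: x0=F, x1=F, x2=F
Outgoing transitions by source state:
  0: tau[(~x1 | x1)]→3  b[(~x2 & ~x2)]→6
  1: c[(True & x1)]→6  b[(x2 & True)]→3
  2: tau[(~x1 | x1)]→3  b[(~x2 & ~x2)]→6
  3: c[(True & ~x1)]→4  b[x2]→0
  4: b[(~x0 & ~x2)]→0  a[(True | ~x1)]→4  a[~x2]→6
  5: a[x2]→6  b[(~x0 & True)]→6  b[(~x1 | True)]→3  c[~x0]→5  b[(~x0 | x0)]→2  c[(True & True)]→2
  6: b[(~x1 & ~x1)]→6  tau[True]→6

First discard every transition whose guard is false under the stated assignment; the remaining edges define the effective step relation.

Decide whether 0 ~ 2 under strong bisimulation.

Answer: BISIMILAR

Working:
Bisimulation quotient by refinement:
  π0 = {{0,1,2,3,4,5,6}}
  π1 = {{0,2,6},{1},{3},{4},{5}}
  π2 = {{0,2},{1},{3},{4},{5},{6}}
6 equivalence class(es) (converged in 3)
0∈{0,2}, 2∈{0,2}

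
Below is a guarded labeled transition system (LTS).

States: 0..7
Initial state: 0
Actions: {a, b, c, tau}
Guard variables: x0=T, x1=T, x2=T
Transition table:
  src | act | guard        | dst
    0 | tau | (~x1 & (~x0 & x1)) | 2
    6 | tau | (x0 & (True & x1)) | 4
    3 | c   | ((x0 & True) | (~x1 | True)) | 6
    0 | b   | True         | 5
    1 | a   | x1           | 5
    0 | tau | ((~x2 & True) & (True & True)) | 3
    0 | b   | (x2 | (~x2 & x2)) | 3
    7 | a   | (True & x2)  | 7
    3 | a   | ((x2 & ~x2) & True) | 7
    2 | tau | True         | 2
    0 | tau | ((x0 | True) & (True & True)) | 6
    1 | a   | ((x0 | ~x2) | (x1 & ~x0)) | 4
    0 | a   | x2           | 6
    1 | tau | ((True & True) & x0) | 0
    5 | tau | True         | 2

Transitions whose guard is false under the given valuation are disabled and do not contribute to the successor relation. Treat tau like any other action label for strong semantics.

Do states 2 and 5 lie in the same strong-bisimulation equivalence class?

Answer: BISIMILAR

Working:
Compute ~ classes (split until stable):
  π0 = {{0,1,2,3,4,5,6,7}}
  π1 = {{0},{1},{2,5,6},{3},{4},{7}}
  π2 = {{0},{1},{2,5},{3},{4},{6},{7}}
Fixed point at round 3; 7 class(es).
class of 2: {2,5}; class of 5: {2,5}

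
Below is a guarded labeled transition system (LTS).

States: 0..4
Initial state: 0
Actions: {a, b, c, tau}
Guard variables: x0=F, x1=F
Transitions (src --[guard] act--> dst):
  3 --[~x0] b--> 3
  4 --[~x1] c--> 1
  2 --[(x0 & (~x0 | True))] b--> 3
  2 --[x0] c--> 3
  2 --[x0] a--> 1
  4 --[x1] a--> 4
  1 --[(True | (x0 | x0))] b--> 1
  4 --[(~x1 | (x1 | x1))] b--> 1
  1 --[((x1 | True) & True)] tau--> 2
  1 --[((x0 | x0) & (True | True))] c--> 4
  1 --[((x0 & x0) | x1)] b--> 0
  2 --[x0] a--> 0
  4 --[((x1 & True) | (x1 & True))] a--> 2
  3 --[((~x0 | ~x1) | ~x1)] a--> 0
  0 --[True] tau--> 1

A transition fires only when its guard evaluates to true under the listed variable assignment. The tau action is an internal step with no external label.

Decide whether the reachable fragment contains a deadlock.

Answer: DEADLOCK at state 2

Working:
Reach set: {0,1,2}
  0: tau→1  [1 exit(s)]
  1: b→1  tau→2  [2 exit(s)]
  2: ∅  [deadlock]
Path to 2: tau·tau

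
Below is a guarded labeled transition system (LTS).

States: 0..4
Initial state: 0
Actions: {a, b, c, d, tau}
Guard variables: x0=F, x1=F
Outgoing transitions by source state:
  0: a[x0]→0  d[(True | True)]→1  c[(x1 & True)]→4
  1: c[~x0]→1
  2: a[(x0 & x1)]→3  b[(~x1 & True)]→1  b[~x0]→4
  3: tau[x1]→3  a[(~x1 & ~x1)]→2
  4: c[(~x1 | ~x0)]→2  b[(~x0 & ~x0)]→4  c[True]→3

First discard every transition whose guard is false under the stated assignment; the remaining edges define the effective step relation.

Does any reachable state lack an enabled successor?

Answer: DEADLOCK-FREE

Trace:
Reachable = {0,1}
  0: d→1  [1 out]
  1: c→1  [1 out]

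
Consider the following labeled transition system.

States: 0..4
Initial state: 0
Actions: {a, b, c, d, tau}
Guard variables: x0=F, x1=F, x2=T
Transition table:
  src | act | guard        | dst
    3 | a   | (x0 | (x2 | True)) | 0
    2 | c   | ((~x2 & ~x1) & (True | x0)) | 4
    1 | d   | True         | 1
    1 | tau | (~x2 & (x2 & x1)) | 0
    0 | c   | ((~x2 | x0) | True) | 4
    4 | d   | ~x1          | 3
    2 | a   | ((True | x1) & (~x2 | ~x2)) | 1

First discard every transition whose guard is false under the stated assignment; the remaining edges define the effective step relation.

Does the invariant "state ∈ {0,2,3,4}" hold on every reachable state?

Answer: INVARIANT HOLDS

Analysis:
Inv-set: {0,2,3,4}
Reachable = {0,3,4}
  0: ok
  3: ok
  4: ok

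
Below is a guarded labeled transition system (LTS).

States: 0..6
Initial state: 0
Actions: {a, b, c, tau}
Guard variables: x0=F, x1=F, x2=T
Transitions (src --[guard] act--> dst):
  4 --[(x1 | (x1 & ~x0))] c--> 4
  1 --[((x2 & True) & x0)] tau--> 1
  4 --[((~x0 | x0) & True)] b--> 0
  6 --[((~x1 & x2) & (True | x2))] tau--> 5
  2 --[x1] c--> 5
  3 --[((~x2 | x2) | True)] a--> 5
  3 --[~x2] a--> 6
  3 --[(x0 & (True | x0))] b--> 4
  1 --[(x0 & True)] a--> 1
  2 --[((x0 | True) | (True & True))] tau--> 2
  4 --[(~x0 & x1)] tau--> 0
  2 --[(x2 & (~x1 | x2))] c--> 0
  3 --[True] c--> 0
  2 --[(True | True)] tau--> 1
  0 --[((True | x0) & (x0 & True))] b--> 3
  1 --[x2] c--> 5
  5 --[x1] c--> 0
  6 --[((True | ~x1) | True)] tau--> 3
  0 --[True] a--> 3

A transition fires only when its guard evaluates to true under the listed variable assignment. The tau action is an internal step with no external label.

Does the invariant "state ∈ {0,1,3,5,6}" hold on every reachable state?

Safe = {0,1,3,5,6}
Reachable = {0,3,5}
  0: ok
  3: ok
  5: ok

Answer: INVARIANT HOLDS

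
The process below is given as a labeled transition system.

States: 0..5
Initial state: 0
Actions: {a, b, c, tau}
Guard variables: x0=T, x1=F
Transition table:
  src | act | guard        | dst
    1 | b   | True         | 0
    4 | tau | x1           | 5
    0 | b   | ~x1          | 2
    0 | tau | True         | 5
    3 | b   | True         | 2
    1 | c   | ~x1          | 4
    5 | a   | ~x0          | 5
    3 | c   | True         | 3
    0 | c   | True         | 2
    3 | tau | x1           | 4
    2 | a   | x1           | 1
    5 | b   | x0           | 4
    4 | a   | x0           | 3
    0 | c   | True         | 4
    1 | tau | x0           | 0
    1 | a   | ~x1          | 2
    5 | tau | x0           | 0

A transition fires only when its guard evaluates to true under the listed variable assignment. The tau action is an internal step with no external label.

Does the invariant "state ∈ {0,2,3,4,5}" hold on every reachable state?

Inv-set: {0,2,3,4,5}
R = {0,2,3,4,5}
  0: ✓
  2: ✓
  3: ✓
  4: ✓
  5: ✓

Answer: INVARIANT HOLDS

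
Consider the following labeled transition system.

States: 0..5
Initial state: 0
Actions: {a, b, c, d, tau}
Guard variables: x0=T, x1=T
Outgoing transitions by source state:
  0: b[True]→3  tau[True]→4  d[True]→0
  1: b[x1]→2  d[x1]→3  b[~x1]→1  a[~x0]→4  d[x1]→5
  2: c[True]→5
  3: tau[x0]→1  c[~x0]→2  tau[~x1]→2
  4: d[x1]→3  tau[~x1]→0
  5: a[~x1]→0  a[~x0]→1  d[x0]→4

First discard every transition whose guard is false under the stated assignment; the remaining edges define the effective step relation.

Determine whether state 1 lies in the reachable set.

10 transition(s) survive guard evaluation.
depth 0: {0}
depth 1: {3,4}  cumulative {0,3,4}
depth 2: {1}  cumulative {0,1,3,4}
depth 3: {2,5}  cumulative {0,1,2,3,4,5}
R = {0,1,2,3,4,5}
witness 1: b·tau

Answer: REACHABLE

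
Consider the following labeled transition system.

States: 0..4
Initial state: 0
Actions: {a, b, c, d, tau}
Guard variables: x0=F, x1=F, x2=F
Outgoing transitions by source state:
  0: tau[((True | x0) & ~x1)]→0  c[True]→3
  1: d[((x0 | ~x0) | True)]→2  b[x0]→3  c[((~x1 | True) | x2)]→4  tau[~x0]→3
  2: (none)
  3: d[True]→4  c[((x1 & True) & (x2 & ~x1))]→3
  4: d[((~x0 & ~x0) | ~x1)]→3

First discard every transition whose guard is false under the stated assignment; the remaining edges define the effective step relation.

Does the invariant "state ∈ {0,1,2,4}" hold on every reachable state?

Safe = {0,1,2,4}
Reach set: {0,3,4}
  0: safe
  3: ✗ unsafe
  4: safe
reach 3 via c — violates

Answer: INVARIANT VIOLATED at state 3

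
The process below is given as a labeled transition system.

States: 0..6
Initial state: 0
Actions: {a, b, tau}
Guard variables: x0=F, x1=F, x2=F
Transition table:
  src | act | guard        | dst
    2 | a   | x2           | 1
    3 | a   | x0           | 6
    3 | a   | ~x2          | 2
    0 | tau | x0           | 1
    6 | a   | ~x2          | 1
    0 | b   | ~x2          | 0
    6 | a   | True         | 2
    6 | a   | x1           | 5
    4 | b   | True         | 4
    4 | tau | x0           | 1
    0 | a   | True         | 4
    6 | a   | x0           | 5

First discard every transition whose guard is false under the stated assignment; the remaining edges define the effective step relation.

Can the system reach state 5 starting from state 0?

6 transition(s) survive guard evaluation.
L0 = {0}
L1 = {4}  total {0,4}
Reach set: {0,4}

Answer: UNREACHABLE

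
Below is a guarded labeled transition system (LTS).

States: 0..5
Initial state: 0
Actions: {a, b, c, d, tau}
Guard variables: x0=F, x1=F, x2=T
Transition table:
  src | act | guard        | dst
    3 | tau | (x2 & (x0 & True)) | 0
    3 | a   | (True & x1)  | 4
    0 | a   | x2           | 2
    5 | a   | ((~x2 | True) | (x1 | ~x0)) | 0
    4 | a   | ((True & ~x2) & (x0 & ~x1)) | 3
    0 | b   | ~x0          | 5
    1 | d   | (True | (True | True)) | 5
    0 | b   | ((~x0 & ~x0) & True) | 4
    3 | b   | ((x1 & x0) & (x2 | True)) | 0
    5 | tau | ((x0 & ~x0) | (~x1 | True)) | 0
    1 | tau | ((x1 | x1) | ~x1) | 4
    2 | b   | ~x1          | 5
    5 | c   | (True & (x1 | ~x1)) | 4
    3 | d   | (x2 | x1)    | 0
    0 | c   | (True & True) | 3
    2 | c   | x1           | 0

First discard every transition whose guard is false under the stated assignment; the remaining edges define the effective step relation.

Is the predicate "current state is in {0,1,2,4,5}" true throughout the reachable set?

Safe = {0,1,2,4,5}
Reach set: {0,2,3,4,5}
  0: ✓
  2: ✓
  3: VIOLATES
  4: ✓
  5: ✓
reach 3 via c — violates

Answer: INVARIANT VIOLATED at state 3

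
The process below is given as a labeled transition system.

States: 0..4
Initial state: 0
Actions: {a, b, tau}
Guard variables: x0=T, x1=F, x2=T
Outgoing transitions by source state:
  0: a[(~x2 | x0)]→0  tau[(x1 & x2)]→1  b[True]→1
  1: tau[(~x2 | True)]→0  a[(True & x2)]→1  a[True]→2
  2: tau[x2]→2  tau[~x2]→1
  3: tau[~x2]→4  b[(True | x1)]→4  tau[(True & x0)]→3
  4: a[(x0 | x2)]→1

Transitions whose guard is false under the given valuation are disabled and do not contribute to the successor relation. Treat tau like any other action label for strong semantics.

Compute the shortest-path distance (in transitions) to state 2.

BFS to 2:
  depth 0: {0}
  depth 1: {1}
  depth 2: {2}
depth(2)=2, e.g. b·a

Answer: 2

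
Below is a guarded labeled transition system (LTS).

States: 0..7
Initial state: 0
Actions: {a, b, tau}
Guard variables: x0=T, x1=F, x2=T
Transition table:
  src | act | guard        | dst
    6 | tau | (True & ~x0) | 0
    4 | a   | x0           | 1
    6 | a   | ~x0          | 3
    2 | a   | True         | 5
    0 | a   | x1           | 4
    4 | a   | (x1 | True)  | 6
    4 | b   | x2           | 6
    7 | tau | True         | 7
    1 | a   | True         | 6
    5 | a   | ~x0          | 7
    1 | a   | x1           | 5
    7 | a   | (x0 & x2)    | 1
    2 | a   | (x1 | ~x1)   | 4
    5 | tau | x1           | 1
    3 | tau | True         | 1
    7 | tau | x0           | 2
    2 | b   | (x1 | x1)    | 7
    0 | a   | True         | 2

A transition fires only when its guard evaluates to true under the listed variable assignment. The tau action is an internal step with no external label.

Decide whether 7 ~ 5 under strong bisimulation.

Answer: NOT BISIMILAR

Working:
Refine partition for ~:
  round 0: {{0,1,2,3,4,5,6,7}}
  round 1: {{0,1,2},{3},{4},{5,6},{7}}
  round 2: {{0},{1},{2},{3},{4},{5,6},{7}}
stable after 3 split(s): 7 block(s)
7∈{7}, 5∈{5,6}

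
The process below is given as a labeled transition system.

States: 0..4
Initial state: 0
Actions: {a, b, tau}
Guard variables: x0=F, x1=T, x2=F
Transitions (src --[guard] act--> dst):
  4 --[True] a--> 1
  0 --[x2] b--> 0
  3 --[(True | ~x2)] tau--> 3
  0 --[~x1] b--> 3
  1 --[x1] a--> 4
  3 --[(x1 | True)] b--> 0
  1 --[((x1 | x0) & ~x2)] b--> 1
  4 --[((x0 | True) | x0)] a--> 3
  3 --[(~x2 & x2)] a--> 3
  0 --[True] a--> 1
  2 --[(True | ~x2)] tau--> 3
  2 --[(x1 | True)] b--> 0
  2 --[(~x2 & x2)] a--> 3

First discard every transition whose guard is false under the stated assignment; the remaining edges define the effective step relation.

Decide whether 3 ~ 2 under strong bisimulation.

Bisimulation quotient by refinement:
  P[0] = {{0,1,2,3,4}}
  P[1] = {{0,4},{1},{2,3}}
  P[2] = {{0},{1},{2,3},{4}}
4 equivalence class(es) (converged in 3)
3∈{2,3}, 2∈{2,3}

Answer: BISIMILAR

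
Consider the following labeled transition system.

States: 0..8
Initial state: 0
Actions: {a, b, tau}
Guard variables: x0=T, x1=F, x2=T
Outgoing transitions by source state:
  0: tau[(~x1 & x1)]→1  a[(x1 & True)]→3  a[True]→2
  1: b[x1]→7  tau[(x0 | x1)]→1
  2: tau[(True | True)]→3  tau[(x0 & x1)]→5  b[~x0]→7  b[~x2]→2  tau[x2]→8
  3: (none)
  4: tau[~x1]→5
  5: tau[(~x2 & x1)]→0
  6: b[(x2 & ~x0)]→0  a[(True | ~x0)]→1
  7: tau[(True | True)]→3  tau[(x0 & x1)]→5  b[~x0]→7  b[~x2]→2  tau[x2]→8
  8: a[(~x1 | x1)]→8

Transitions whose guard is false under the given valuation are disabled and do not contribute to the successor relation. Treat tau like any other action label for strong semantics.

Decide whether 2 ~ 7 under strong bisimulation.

Answer: BISIMILAR

Trace:
Bisimulation quotient by refinement:
  P[0] = {{0,1,2,3,4,5,6,7,8}}
  P[1] = {{0,6,8},{1,2,4,7},{3,5}}
  P[2] = {{0,6},{1},{2,7},{3,5},{4},{8}}
  P[3] = {{0},{1},{2,7},{3,5},{4},{6},{8}}
Fixed point at round 4; 7 class(es).
2∈{2,7}, 7∈{2,7}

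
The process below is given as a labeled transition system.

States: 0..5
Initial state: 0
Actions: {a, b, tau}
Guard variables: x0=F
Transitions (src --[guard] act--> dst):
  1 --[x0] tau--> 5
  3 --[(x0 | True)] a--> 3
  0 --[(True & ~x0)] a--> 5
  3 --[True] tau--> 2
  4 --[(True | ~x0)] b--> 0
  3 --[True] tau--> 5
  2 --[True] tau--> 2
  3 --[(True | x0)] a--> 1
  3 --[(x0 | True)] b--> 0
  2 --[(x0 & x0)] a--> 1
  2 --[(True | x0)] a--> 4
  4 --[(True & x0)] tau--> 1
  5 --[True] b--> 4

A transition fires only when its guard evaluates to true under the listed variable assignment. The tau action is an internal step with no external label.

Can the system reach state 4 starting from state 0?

Answer: REACHABLE

Analysis:
After dropping false guards: 10 live edges.
depth 0: {0}
depth 1: {5}  now seen {0,5}
depth 2: {4}  now seen {0,4,5}
Reachable = {0,4,5}
trace reaching 4: a·b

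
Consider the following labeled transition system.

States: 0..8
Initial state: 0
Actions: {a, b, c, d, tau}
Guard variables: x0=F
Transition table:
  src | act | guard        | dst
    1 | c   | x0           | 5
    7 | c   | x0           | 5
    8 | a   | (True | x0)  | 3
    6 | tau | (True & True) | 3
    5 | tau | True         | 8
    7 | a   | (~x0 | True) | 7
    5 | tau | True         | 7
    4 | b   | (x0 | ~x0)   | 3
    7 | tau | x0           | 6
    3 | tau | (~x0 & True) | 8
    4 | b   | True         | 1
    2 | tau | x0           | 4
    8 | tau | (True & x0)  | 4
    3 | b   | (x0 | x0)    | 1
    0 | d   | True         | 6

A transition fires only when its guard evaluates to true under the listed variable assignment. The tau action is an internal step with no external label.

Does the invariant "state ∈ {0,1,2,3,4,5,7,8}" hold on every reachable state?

Allowed set {0,1,2,3,4,5,7,8}
Reach set: {0,3,6,8}
  0: ✓
  3: ✓
  6: VIOLATES
  8: ✓
counterexample path to 6: d

Answer: INVARIANT VIOLATED at state 6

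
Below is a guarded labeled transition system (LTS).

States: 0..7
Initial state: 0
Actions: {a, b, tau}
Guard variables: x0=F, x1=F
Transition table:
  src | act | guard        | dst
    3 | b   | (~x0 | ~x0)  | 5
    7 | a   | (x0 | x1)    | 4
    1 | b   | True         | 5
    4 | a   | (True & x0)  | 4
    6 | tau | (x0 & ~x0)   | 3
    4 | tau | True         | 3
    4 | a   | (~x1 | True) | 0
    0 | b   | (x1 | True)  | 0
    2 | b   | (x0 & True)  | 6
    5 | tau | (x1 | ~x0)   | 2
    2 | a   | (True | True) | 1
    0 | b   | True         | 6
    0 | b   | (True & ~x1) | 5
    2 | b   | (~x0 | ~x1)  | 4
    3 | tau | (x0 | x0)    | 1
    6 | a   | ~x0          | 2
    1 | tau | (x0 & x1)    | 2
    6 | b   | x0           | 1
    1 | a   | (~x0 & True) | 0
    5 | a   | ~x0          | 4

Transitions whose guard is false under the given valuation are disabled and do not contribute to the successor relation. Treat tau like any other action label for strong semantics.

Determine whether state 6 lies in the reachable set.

Answer: REACHABLE

Trace:
Guard filter leaves 13 enabled edge(s).
depth 0: {0}
depth 1: {5,6}  now seen {0,5,6}
depth 2: {2,4}  now seen {0,2,4,5,6}
depth 3: {1,3}  now seen {0,1,2,3,4,5,6}
Reach set: {0,1,2,3,4,5,6}
trace reaching 6: b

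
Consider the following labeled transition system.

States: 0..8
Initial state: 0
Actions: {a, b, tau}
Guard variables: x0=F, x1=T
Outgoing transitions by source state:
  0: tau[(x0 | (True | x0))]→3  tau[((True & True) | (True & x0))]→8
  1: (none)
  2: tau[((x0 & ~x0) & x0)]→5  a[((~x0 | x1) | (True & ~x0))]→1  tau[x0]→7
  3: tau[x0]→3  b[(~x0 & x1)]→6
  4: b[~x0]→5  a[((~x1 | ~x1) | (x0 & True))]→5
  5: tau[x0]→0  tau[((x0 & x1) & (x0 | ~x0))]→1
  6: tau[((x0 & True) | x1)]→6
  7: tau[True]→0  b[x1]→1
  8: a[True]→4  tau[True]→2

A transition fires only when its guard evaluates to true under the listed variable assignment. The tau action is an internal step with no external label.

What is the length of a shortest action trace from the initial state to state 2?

Answer: 2

Trace:
BFS to 2:
  depth 0: {0}
  depth 1: {3,8}
  depth 2: {2,4,6}
first hit 2 at d=2 via tau·tau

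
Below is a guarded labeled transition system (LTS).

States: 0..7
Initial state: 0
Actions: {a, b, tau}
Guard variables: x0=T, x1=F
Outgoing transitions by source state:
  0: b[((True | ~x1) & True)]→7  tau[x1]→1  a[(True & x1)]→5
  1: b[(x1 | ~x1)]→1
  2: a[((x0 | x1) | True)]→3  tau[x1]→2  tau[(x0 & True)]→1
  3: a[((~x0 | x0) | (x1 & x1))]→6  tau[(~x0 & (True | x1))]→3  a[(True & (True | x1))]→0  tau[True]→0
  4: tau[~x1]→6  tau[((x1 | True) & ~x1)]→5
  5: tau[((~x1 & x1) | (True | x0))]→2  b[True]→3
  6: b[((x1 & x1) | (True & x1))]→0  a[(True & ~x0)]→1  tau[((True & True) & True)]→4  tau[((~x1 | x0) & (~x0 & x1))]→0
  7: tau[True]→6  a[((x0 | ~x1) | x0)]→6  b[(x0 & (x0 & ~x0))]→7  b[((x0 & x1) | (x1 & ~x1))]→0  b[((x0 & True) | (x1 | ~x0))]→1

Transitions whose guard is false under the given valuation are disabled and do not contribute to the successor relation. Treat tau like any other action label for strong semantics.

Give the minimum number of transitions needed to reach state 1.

Answer: 2

Trace:
Layered search for 1:
  Layer 0: {0}
  Layer 1: {7}
  Layer 2: {1,6}
first hit 1 at d=2 via b·b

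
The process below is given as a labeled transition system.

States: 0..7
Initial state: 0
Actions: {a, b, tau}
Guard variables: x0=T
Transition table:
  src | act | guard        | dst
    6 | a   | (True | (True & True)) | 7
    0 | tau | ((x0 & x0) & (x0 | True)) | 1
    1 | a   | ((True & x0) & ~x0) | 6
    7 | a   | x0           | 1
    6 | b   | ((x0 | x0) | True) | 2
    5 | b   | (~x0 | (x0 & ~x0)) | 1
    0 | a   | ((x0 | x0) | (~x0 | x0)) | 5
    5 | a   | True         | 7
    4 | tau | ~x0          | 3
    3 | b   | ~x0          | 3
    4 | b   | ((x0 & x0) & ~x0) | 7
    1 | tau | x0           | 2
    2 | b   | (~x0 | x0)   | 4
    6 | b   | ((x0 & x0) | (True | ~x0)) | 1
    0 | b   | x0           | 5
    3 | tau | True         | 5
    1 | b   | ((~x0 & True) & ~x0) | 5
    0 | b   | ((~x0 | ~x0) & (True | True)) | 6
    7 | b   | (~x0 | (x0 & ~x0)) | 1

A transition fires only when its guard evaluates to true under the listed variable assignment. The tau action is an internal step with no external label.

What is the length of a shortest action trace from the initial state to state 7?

Answer: 2

Trace:
Layered search for 7:
  L0 = {0}
  L1 = {1,5}
  L2 = {2,7}
7 enters at depth 2; path a·a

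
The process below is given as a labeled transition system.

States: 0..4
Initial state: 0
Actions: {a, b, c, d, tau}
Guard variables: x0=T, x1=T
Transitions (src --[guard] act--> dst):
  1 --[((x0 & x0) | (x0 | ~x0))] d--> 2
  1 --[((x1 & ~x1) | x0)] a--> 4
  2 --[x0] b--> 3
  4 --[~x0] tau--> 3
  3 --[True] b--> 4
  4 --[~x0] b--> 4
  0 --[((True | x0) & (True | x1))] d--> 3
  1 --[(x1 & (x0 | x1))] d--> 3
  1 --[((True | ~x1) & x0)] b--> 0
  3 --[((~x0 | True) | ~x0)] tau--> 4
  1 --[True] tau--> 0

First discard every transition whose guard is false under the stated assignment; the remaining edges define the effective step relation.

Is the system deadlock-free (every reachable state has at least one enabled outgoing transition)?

Answer: DEADLOCK at state 4

Trace:
Reachable = {0,3,4}
  0: d→3  [1 out]
  3: b→4  tau→4  [2 out]
  4: ∅  [STUCK]
witness 4: d·b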